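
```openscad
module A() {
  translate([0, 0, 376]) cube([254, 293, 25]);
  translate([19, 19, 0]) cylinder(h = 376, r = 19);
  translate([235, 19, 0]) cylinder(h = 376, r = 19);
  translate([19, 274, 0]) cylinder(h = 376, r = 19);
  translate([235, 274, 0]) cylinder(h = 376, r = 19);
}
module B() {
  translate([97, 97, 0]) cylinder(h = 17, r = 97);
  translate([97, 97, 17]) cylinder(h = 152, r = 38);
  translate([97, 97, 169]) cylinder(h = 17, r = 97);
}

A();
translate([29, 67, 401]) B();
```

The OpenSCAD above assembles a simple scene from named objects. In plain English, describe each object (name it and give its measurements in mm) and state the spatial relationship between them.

A is a four-legged stool. The seat is a 254×293×25 mm slab whose top surface is at z = 401 mm; four round legs, each 38 mm in diameter, run from the floor (z = 0) to the underside of the seat, each leg's axis is inset half a diameter from the nearest pair of seat edges (so the leg's bounding box is flush with the corner).

B is a spool: two coaxial disc flanges of radius 97 mm and thickness 17 mm, joined by a core cylinder of radius 38 mm and height 152 mm. The lower flange rests on z = 0 and the three cylinders share a vertical axis.

The spool is on top of the stool.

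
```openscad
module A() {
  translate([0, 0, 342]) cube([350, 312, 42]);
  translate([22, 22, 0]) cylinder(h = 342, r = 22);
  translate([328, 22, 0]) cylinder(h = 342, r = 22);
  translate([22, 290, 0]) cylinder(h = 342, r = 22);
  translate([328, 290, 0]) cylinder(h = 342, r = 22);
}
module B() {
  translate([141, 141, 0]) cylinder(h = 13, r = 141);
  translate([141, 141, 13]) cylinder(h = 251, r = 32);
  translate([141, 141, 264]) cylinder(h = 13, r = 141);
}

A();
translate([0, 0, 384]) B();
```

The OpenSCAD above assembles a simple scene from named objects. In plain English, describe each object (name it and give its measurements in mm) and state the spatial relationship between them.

A is a simple wooden stool: a rectangular seat 350 mm (x) by 312 mm (y), 42 mm thick, top face at z = 384 mm, on four round legs, each 44 mm in diameter. The legs rest on z = 0, each leg's axis is inset half a diameter from the nearest pair of seat edges (so the leg's bounding box is flush with the corner).

B is a spool: two coaxial disc flanges of radius 141 mm and thickness 13 mm, joined by a core cylinder of radius 32 mm and height 251 mm. The lower flange rests on z = 0 and the three cylinders share a vertical axis.

The spool is on top of the stool.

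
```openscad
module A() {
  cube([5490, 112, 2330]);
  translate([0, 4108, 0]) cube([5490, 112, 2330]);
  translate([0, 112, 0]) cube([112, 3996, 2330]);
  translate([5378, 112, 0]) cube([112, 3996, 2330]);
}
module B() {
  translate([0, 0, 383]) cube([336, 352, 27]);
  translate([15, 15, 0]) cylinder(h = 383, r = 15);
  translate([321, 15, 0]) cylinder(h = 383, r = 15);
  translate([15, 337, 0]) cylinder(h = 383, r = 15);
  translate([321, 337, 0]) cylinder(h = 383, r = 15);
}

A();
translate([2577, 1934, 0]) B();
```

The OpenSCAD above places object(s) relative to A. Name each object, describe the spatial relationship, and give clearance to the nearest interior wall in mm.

A is a house frame. B is a stool. The stool sits inside the house frame, centred. The clearance to the nearest interior wall is 1822 mm.

Clearances: x = 2465, y = 1822; minimum 1822 mm.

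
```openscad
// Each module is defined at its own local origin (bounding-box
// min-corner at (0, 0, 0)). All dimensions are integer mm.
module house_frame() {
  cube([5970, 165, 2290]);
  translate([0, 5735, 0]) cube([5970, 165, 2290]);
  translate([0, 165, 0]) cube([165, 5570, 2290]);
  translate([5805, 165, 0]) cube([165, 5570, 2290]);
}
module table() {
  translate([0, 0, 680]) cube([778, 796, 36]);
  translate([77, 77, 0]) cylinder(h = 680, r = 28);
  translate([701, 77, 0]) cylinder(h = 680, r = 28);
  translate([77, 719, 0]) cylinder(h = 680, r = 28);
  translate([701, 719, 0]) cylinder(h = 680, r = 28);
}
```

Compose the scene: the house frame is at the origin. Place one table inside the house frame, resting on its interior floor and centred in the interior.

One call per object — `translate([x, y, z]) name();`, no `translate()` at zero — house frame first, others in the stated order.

house_frame();
translate([2596, 2552, 0]) table();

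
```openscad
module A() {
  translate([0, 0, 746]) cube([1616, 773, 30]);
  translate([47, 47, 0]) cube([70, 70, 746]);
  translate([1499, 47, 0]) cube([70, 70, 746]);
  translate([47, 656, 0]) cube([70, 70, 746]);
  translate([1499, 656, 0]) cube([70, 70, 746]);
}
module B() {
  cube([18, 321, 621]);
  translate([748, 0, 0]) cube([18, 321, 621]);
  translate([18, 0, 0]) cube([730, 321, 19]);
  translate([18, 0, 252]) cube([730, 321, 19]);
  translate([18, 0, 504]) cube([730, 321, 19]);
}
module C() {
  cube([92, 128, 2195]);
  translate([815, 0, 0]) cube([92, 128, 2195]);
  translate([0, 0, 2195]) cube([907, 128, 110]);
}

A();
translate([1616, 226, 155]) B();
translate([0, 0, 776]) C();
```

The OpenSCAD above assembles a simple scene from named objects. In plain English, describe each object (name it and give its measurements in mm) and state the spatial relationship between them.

A is a table with a 1616×773 mm rectangular top, 30 mm thick, top surface at z = 776 mm, supported by four 70×70 mm square legs, each inset 47 mm from the nearest pair of top edges, running from the floor.

B is an open bookshelf. Two side panels, each 18 mm thick, 321 mm deep and 621 mm tall, stand 766 mm apart (outside-to-outside). Between them sit 3 shelves, each 19 mm thick and 321 mm deep, spanning the full gap between the sides. The bottom shelf rests on the floor (its underside at z = 0) and the clear gap between one shelf's top and the next shelf's underside is 233 mm.

C is a rectangular door frame: two vertical jambs of 92×128 mm section, 2195 mm tall, with a clear opening 723 mm wide between their inner faces. A header 110 mm tall and 128 mm deep lies on top of the jambs and spans the full outside width.

The bookshelf is beside the table with their tops flush at z = 776. The door frame is on top of the table.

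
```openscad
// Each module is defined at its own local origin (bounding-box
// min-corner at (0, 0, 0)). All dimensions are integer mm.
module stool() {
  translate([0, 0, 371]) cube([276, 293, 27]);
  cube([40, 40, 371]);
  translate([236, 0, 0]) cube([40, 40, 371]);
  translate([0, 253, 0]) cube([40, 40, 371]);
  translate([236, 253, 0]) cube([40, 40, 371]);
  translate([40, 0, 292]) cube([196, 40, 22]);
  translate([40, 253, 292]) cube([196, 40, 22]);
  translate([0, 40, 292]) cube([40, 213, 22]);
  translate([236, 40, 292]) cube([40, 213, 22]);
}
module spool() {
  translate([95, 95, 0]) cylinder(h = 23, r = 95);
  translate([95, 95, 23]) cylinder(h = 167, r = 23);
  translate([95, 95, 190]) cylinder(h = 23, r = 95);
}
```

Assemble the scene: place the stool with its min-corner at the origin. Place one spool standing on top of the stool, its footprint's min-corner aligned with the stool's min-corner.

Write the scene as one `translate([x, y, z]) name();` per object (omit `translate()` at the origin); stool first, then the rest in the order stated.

stool();
translate([0, 0, 398]) spool();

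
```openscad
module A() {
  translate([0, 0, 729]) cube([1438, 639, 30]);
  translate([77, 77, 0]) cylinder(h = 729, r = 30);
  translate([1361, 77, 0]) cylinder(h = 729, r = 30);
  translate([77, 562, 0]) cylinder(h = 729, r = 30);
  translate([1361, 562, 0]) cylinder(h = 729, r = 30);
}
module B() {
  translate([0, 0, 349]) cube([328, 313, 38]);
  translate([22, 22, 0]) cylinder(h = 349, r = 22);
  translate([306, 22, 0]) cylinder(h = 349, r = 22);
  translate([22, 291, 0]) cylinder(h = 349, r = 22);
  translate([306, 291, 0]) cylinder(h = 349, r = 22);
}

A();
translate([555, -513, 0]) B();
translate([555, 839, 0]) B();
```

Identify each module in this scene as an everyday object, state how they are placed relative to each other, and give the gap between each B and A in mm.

Each stool's nearest face is 200 mm from the table's bounding box.

A is a table. B is a stool. Two stools sit around the table at the −y, +y sides. The gap between each stool and the table is 200 mm.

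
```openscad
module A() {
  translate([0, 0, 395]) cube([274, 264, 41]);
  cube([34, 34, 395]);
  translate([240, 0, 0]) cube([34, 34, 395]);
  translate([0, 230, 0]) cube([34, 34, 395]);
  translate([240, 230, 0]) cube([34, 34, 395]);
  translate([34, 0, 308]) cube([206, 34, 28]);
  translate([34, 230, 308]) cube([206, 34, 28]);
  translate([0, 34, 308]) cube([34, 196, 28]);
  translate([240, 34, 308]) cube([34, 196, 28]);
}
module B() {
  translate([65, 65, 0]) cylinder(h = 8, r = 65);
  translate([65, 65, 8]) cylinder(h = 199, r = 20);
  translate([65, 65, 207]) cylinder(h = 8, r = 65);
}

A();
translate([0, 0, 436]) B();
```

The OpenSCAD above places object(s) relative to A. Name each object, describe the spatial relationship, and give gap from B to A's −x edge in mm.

A is a stool. B is a spool. The spool is on top of the stool. The gap from the spool to the stool's −x edge is 0 mm.

The spool's min-x is at 0; the stool's min-x is 0; gap = 0 mm.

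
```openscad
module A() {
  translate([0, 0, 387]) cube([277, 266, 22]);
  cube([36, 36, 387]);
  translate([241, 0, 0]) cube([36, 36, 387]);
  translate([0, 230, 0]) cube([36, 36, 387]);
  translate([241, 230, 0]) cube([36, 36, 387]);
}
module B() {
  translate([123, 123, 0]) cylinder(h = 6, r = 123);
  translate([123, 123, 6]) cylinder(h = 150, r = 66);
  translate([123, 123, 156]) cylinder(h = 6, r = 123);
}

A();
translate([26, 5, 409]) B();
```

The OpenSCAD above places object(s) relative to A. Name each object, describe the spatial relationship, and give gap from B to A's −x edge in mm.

The spool's min-x is at 26; the stool's min-x is 0; gap = 26 mm.

A is a stool. B is a spool. The spool is on top of the stool. The gap from the spool to the stool's −x edge is 26 mm.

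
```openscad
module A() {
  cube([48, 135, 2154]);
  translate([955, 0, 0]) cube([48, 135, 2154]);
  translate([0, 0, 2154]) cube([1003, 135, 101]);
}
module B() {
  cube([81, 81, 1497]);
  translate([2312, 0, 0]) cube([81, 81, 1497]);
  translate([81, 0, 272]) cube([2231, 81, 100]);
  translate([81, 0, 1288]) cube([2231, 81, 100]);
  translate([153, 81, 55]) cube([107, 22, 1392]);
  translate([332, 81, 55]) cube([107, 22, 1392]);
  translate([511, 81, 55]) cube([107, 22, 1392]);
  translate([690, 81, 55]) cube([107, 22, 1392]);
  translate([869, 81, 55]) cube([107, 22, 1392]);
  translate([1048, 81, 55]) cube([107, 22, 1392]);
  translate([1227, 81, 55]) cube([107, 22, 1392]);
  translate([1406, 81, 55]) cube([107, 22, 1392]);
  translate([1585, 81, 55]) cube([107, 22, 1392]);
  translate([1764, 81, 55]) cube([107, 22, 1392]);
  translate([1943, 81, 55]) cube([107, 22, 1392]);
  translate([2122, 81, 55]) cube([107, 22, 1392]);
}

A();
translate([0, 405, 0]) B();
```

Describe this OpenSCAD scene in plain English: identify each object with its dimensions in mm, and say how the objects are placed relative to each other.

A is a door frame. The clear opening is 907 mm wide and 2154 mm high. Two 48 mm wide jambs, 135 mm deep, stand either side of the opening from the floor to the top of the opening. A 101 mm thick head sits across the top of both jambs, spanning the full outside width of the frame.

B is a fence section. Two 81×81 mm posts, 1497 mm tall, stand on the floor with a clear span of 2231 mm between their inner faces. Two horizontal rails of 81×100 mm section span the gap between the posts with their undersides at z = 272 mm and z = 1288 mm, flush with the posts' −y face. 12 pickets, each 107 mm wide, 22 mm thick and 1392 mm tall, are fixed to the +y face of the rails with their bottoms at z = 55 mm, evenly spaced across the span with equal gaps (rounded down to the nearest mm) at the −x end and between each pair — any rounding remainder accumulates at the +x end.

The fence section is on the floor beside the door frame on its +y side.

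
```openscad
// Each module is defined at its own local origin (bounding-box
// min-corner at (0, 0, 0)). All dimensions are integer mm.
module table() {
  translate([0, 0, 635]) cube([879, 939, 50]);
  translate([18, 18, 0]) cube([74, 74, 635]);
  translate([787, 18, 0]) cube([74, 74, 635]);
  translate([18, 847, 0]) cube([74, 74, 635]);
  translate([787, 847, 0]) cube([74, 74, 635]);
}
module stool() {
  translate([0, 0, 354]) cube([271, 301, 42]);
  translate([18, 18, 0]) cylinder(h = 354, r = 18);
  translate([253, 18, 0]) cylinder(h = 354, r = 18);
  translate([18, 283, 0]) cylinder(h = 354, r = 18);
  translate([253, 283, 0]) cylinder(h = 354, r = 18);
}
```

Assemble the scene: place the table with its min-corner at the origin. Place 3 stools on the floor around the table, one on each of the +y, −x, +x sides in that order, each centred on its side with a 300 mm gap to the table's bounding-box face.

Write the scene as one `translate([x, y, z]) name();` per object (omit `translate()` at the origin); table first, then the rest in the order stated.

table();
translate([304, 1239, 0]) stool();
translate([-571, 319, 0]) stool();
translate([1179, 319, 0]) stool();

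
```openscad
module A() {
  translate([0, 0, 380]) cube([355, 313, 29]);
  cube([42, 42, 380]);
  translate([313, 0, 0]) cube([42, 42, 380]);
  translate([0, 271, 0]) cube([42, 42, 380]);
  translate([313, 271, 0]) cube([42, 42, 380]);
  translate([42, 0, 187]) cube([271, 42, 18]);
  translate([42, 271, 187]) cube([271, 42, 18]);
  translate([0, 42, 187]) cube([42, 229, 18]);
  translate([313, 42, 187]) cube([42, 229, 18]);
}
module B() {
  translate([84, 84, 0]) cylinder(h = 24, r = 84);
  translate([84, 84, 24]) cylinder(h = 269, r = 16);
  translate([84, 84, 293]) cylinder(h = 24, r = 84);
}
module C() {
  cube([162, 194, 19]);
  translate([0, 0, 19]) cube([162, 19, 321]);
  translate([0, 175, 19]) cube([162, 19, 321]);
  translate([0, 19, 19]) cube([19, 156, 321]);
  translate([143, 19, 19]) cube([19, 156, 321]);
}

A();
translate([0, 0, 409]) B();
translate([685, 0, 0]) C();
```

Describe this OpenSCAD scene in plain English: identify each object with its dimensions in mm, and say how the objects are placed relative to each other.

A is a four-legged stool. The seat is 355×313 mm, 29 mm thick, top at z = 409 mm. It stands on four square legs, each 42×42 mm in cross-section, from z = 0 to the seat underside, each flush with a corner of the seat. Four stretchers, 42 mm wide and 18 mm tall, connect adjacent legs with their undersides at z = 187 mm, each running between the inner faces of the legs it joins and aligned with the legs' outer faces on the other axis.

B is a spool: two coaxial disc flanges of radius 84 mm and thickness 24 mm, joined by a core cylinder of radius 16 mm and height 269 mm. The lower flange rests on z = 0 and the three cylinders share a vertical axis.

C is an open-topped rectangular box: outside dimensions 162×194×340 mm, with a uniform wall and base thickness of 19 mm. The base is a full 162×194 slab on the floor; four walls sit on top of the base. The front and back walls (the −y and +y sides) span the full width; the two side walls fit between them.

The spool is on top of the stool. The open box is on the floor beside the stool on its +x side.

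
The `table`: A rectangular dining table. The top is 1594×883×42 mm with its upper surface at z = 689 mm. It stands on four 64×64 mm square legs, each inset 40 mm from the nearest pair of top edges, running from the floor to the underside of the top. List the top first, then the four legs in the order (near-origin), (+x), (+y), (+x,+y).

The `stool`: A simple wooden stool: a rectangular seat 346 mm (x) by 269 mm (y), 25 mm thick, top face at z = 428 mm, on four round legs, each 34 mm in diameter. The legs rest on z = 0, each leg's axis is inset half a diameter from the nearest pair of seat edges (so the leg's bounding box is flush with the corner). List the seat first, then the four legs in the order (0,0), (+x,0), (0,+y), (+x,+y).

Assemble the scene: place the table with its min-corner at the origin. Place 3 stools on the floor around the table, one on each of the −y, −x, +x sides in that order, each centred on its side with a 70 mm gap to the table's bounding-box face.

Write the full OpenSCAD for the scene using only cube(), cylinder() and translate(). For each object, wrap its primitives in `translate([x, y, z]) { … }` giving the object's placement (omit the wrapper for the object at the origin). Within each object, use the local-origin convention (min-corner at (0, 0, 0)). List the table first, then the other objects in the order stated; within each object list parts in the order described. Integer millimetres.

translate([0, 0, 647]) cube([1594, 883, 42]);
translate([40, 40, 0]) cube([64, 64, 647]);
translate([1490, 40, 0]) cube([64, 64, 647]);
translate([40, 779, 0]) cube([64, 64, 647]);
translate([1490, 779, 0]) cube([64, 64, 647]);
translate([624, -339, 0]) {
  translate([0, 0, 403]) cube([346, 269, 25]);
  translate([17, 17, 0]) cylinder(h = 403, r = 17);
  translate([329, 17, 0]) cylinder(h = 403, r = 17);
  translate([17, 252, 0]) cylinder(h = 403, r = 17);
  translate([329, 252, 0]) cylinder(h = 403, r = 17);
}
translate([-416, 307, 0]) {
  translate([0, 0, 403]) cube([346, 269, 25]);
  translate([17, 17, 0]) cylinder(h = 403, r = 17);
  translate([329, 17, 0]) cylinder(h = 403, r = 17);
  translate([17, 252, 0]) cylinder(h = 403, r = 17);
  translate([329, 252, 0]) cylinder(h = 403, r = 17);
}
translate([1664, 307, 0]) {
  translate([0, 0, 403]) cube([346, 269, 25]);
  translate([17, 17, 0]) cylinder(h = 403, r = 17);
  translate([329, 17, 0]) cylinder(h = 403, r = 17);
  translate([17, 252, 0]) cylinder(h = 403, r = 17);
  translate([329, 252, 0]) cylinder(h = 403, r = 17);
}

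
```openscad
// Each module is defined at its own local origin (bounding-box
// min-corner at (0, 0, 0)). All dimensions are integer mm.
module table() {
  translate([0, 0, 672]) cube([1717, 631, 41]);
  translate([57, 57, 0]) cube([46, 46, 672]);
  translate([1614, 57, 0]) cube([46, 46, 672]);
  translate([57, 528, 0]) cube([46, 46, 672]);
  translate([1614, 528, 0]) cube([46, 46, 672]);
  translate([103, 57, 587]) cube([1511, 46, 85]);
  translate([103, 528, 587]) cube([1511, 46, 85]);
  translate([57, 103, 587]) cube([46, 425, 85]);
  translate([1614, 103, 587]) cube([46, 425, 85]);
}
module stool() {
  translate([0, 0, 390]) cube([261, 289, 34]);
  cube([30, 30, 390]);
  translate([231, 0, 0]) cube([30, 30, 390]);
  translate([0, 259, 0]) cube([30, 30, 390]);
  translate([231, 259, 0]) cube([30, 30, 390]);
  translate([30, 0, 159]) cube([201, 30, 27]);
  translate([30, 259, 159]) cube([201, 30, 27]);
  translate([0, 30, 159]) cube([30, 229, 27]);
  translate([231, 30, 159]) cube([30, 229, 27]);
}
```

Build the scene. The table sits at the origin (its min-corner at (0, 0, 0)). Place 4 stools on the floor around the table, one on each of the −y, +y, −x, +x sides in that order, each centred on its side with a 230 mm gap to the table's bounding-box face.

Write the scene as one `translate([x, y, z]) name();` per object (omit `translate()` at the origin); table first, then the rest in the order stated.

table();
translate([728, -519, 0]) stool();
translate([728, 861, 0]) stool();
translate([-491, 171, 0]) stool();
translate([1947, 171, 0]) stool();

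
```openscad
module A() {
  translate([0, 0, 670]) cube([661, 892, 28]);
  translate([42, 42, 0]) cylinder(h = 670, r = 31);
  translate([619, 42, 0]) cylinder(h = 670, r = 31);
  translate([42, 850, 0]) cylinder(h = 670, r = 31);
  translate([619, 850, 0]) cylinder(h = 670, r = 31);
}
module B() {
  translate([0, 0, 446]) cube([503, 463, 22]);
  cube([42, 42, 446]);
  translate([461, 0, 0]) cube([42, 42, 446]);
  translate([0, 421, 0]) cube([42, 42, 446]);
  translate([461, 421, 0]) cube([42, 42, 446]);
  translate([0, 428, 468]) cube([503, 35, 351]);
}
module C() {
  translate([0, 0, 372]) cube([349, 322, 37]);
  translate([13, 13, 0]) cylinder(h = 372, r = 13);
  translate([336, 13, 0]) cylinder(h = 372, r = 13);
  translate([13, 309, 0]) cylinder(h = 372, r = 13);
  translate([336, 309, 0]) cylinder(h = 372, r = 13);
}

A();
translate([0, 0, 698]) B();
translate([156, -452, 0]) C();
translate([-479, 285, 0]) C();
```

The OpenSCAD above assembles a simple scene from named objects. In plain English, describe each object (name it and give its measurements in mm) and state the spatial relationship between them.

A is a rectangular dining table. The top is 661×892×28 mm with its upper surface at z = 698 mm. It stands on four round legs of 62 mm diameter, each leg's bounding box inset 11 mm from the nearest pair of top edges, running from the floor to the underside of the top.

B is a chair: 503×463 mm seat, 22 mm thick, top at z = 468 mm, on four 42 mm square corner legs flush with the seat edges. A 35 mm thick backrest slab spans the full seat width, extending 351 mm above the seat top, its back face flush with the seat's +y edge.

C is a four-legged stool. The seat is 349×322 mm, 37 mm thick, top at z = 409 mm. It stands on four round legs, each 26 mm in diameter, from z = 0 to the seat underside, each leg's axis is inset half a diameter from the nearest pair of seat edges (so the leg's bounding box is flush with the corner).

The chair is on top of the table. Two stools sit around the table at the −y, −x sides.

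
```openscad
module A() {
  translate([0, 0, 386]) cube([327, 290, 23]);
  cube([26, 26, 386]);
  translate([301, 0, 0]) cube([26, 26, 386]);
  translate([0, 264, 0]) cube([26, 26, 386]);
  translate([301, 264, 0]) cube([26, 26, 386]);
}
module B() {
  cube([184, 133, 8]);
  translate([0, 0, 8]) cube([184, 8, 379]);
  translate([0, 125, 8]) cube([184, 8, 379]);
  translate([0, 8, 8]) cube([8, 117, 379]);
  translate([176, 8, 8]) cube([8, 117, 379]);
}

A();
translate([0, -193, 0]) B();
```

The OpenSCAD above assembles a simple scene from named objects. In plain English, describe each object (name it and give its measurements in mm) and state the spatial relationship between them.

A is a four-legged stool. The seat is a 327×290×23 mm slab whose top surface is at z = 409 mm; four square legs, each 26×26 mm in cross-section, run from the floor (z = 0) to the underside of the seat, each flush with a corner of the seat.

B is an open-topped rectangular box: outside dimensions 184×133×387 mm, with a uniform wall and base thickness of 8 mm. The base is a full 184×133 slab on the floor; four walls sit on top of the base. The front and back walls (the −y and +y sides) span the full width; the two side walls fit between them.

The open box is on the floor beside the stool on its −y side.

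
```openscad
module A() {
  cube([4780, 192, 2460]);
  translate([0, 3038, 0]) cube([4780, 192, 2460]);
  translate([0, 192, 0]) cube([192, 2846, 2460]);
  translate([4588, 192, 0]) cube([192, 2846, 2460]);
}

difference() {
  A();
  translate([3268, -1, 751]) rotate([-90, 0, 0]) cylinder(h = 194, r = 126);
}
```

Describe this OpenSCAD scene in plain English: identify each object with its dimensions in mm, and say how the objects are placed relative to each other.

A is the wall frame of a small rectangular building: four walls, each 2460 mm tall and 192 mm thick, enclosing a footprint 4780 mm (x) by 3230 mm (y) outside-to-outside, with no floor or roof. The front and back walls (the −y and +y sides) span the full width; the two side walls fit between them.

The house frame has a circular hole of radius 126 mm through its front wall, centred at (x = 3268, z = 751).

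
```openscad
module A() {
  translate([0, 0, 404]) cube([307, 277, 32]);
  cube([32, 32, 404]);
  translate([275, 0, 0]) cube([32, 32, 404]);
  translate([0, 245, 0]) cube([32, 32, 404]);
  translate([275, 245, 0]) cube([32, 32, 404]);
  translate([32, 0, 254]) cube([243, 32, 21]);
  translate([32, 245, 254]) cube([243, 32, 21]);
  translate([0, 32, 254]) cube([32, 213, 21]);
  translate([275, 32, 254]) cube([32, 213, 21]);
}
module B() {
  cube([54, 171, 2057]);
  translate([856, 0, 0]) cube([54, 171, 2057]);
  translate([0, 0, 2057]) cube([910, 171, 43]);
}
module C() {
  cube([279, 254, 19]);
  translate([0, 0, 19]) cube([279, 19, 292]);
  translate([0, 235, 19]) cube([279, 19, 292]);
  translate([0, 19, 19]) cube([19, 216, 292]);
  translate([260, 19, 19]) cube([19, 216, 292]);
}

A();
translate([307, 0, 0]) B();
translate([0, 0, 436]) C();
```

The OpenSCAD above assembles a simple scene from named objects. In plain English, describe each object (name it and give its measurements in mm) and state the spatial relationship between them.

A is a simple wooden stool: a rectangular seat 307 mm (x) by 277 mm (y), 32 mm thick, top face at z = 436 mm, on four square legs, each 32×32 mm in cross-section. The legs rest on z = 0, each flush with a corner of the seat. Four stretchers, 32 mm wide and 21 mm tall, connect adjacent legs with their undersides at z = 254 mm, each running between the inner faces of the legs it joins and aligned with the legs' outer faces on the other axis.

B is a door frame. The clear opening is 802 mm wide and 2057 mm high. Two 54 mm wide jambs, 171 mm deep, stand either side of the opening from the floor to the top of the opening. A 43 mm thick head sits across the top of both jambs, spanning the full outside width of the frame.

C is an open-topped rectangular box: outside dimensions 279×254×311 mm, with a uniform wall and base thickness of 19 mm. The base is a full 279×254 slab on the floor; four walls sit on top of the base. The front and back walls (the −y and +y sides) span the full width; the two side walls fit between them.

The door frame is against the stool's +x side, with their −y faces flush. The open box is on top of the stool.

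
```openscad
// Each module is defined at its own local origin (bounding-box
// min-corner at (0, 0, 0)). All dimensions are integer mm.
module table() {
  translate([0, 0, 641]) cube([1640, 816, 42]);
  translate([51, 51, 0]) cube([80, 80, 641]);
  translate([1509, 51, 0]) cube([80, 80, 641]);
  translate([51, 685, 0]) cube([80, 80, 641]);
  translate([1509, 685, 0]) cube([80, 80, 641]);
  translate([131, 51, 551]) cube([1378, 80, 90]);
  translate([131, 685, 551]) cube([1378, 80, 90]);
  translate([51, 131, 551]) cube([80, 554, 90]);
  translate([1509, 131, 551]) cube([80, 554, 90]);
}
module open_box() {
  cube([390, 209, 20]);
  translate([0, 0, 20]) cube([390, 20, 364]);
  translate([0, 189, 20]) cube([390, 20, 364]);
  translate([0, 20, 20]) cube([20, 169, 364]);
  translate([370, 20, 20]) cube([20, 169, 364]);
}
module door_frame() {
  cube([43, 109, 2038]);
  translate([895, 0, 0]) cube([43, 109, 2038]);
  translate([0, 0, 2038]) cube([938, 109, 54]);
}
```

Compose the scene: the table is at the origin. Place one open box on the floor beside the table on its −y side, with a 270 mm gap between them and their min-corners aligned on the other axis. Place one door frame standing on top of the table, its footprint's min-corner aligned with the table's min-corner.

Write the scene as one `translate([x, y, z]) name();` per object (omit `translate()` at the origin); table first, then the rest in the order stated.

table();
translate([0, -479, 0]) open_box();
translate([0, 0, 683]) door_frame();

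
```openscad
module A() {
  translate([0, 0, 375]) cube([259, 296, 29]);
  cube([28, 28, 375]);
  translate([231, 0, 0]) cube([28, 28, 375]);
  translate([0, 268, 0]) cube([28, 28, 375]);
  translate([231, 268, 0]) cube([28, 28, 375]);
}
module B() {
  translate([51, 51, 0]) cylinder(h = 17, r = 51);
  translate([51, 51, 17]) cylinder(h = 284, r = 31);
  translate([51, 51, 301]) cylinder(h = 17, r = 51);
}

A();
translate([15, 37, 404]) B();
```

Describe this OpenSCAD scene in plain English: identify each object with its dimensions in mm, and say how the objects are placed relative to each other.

A is a four-legged stool. The seat is a 259×296×29 mm slab whose top surface is at z = 404 mm; four square legs, each 28×28 mm in cross-section, run from the floor (z = 0) to the underside of the seat, each flush with a corner of the seat.

B is a spool: two coaxial disc flanges of radius 51 mm and thickness 17 mm, joined by a core cylinder of radius 31 mm and height 284 mm. The lower flange rests on z = 0 and the three cylinders share a vertical axis.

The spool is on top of the stool.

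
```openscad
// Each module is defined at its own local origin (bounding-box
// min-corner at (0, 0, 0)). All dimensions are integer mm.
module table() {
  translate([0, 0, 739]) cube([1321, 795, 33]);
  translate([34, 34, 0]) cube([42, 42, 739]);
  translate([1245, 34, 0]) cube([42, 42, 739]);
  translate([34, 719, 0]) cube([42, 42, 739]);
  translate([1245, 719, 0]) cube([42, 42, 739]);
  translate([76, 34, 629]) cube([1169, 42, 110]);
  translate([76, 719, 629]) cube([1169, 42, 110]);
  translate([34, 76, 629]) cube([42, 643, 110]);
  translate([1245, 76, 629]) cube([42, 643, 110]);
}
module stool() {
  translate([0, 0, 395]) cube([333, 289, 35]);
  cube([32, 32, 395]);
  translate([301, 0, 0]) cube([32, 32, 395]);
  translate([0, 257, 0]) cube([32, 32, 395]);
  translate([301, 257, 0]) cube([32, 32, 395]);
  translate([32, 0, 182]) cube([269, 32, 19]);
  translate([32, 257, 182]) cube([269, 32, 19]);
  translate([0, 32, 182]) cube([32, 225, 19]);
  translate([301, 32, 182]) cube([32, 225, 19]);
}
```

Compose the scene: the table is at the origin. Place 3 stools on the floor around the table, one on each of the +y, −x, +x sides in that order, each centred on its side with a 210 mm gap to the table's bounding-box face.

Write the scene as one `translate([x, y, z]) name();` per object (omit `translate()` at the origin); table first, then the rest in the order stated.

table();
translate([494, 1005, 0]) stool();
translate([-543, 253, 0]) stool();
translate([1531, 253, 0]) stool();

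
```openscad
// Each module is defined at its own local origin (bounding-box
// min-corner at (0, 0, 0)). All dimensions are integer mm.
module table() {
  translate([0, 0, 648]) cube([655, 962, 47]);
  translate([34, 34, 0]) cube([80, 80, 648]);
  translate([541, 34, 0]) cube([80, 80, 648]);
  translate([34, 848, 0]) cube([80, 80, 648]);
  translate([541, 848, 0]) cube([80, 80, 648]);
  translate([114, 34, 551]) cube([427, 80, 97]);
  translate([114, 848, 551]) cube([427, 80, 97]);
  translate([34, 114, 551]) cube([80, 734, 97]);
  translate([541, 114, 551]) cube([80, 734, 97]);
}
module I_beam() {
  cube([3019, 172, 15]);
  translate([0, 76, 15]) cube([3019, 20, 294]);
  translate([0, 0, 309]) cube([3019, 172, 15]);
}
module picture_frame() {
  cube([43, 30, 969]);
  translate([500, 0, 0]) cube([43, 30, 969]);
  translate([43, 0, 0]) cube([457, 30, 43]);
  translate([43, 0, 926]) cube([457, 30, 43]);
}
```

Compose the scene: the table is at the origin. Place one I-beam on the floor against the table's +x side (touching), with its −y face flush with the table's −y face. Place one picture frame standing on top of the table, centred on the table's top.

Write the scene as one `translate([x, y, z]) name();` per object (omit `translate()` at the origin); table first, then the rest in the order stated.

table();
translate([655, 0, 0]) I_beam();
translate([56, 466, 695]) picture_frame();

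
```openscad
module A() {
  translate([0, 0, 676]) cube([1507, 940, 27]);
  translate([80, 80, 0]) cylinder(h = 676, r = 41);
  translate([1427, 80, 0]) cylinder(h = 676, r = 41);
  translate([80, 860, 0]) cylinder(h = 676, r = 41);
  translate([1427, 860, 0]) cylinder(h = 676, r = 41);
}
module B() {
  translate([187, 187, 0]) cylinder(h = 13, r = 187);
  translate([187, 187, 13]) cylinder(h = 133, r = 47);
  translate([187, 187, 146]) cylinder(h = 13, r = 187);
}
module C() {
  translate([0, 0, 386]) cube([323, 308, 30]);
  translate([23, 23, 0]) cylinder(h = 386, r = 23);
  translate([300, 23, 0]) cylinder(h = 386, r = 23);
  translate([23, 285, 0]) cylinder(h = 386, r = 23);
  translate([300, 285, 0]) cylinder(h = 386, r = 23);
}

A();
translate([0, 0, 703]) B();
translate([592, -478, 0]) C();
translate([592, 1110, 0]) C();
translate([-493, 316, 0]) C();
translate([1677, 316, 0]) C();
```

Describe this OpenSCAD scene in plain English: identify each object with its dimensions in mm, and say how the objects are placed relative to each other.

A is a table: top 1507 mm (x) × 940 mm (y), 27 mm thick, upper face at z = 703 mm, on four round legs of 82 mm diameter, each leg's bounding box inset 39 mm from the nearest pair of top edges, running from z = 0 to the bottom of the top.

B is a spool: two coaxial disc flanges of radius 187 mm and thickness 13 mm, joined by a core cylinder of radius 47 mm and height 133 mm. The lower flange rests on z = 0 and the three cylinders share a vertical axis.

C is a four-legged stool. The seat is 323×308 mm, 30 mm thick, top at z = 416 mm. It stands on four round legs, each 46 mm in diameter, from z = 0 to the seat underside, each leg's axis is inset half a diameter from the nearest pair of seat edges (so the leg's bounding box is flush with the corner).

The spool is on top of the table. Four stools sit around the table at the −y, +y, −x, +x sides.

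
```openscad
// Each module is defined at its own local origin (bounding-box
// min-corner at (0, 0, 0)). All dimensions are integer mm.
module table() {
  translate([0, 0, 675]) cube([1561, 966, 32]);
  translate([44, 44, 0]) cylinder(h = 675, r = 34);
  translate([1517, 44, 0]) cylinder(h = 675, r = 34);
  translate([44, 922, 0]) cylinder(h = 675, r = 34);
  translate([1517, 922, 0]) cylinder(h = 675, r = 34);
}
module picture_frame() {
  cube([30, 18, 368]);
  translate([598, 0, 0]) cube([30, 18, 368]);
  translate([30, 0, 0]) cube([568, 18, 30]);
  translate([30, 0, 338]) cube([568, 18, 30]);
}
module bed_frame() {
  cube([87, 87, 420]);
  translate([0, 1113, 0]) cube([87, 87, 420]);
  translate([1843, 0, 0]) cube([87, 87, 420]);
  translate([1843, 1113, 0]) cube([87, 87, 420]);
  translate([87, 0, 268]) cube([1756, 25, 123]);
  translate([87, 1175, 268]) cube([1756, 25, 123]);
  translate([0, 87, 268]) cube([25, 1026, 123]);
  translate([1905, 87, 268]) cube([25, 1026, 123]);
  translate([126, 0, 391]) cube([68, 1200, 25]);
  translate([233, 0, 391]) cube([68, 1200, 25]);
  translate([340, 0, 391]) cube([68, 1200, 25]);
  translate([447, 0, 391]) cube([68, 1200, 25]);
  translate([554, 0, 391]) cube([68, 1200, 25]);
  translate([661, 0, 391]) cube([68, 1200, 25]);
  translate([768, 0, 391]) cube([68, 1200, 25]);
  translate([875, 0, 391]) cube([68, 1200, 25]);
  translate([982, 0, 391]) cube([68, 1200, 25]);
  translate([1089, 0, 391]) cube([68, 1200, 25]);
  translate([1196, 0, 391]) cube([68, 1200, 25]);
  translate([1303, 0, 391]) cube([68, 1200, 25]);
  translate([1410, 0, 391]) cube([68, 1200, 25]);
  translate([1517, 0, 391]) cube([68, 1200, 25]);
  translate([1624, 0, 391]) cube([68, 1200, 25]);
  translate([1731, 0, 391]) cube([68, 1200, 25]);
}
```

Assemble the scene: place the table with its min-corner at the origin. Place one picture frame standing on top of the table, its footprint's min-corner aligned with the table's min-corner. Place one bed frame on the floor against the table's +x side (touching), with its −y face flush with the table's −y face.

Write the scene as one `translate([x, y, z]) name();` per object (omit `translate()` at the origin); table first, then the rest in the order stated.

table();
translate([0, 0, 707]) picture_frame();
translate([1561, 0, 0]) bed_frame();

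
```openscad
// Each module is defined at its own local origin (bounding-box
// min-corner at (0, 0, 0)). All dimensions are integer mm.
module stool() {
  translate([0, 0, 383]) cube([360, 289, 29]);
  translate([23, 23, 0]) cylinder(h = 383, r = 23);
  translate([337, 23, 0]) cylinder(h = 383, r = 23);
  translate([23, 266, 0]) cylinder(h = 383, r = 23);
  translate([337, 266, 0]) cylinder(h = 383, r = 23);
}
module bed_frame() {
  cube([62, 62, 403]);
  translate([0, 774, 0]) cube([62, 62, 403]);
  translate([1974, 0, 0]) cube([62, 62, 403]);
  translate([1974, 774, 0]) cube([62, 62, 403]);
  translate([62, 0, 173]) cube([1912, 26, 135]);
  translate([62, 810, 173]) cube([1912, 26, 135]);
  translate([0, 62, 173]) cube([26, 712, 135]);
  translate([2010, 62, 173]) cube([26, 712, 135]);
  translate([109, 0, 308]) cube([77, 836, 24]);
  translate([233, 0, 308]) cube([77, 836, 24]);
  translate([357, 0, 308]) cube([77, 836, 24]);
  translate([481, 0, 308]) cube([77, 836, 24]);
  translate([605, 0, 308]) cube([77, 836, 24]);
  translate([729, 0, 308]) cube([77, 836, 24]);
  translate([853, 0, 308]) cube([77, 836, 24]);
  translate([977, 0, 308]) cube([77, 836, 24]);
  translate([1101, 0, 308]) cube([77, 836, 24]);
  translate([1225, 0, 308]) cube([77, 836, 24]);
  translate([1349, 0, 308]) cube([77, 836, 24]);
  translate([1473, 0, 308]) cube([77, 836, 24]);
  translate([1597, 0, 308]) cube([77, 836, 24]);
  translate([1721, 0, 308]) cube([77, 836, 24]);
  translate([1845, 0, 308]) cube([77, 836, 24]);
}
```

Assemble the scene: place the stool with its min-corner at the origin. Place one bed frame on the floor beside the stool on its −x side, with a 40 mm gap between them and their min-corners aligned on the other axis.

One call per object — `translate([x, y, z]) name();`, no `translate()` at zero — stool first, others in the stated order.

stool();
translate([-2076, 0, 0]) bed_frame();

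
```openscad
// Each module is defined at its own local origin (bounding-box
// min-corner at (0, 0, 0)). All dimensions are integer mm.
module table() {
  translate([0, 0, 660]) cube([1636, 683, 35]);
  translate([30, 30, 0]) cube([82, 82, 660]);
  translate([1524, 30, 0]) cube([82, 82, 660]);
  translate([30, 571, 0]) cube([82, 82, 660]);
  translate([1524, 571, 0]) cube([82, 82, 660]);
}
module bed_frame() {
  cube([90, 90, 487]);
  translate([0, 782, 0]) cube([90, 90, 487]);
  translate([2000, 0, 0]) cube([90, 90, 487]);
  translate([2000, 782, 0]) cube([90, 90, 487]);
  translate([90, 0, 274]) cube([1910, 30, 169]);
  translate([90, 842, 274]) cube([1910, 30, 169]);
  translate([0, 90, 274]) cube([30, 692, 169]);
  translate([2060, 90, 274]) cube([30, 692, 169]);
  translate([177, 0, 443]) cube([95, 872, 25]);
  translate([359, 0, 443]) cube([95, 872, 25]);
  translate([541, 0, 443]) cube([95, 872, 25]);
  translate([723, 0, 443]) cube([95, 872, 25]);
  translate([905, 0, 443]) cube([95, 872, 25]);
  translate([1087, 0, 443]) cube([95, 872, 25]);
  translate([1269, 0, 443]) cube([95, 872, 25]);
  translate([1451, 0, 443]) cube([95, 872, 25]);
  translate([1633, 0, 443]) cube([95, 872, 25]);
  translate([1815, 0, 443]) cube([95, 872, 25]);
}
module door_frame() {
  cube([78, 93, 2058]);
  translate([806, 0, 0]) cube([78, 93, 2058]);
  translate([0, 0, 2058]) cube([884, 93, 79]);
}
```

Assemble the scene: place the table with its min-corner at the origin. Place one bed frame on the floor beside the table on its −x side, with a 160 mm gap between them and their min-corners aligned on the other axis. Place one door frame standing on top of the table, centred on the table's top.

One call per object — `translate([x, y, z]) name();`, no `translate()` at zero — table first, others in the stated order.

table();
translate([-2250, 0, 0]) bed_frame();
translate([376, 295, 695]) door_frame();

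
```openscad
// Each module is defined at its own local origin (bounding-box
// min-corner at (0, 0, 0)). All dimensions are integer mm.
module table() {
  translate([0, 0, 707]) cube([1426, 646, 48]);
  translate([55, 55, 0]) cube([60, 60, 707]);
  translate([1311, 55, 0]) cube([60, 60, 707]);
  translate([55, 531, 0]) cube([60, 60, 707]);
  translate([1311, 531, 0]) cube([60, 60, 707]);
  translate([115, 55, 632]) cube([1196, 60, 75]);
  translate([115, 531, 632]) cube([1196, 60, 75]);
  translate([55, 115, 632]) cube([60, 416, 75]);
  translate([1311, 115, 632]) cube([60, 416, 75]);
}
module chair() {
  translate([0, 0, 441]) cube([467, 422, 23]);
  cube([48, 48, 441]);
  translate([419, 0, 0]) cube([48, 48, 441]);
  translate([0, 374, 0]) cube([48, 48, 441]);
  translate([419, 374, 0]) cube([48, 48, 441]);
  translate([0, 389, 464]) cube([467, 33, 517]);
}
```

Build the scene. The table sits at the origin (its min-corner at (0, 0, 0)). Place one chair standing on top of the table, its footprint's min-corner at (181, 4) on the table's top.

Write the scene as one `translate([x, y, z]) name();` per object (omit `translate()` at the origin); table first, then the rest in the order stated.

table();
translate([181, 4, 755]) chair();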